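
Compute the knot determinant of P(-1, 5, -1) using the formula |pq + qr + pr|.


Step 1: Compute pq + qr + pr.
pq = (-1)*5 = -5
qr = 5*(-1) = -5
pr = (-1)*(-1) = 1
pq + qr + pr = -5 + (-5) + 1 = -9
Step 2: Take absolute value.
det(P(-1,5,-1)) = |-9| = 9

9


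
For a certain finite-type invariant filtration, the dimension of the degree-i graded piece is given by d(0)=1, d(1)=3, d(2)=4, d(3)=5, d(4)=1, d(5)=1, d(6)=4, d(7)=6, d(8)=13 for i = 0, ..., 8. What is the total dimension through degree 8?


Total dimension = d(0) + d(1) + ... + d(8)
= 1 + 3 + 4 + 5 + 1 + 1 + 4 + 6 + 13
= 38

38


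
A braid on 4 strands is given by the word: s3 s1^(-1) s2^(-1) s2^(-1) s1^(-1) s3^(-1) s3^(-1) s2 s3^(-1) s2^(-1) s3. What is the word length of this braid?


The word length counts the number of generators (including inverses).
Listing each generator: s3, s1^(-1), s2^(-1), s2^(-1), s1^(-1), s3^(-1), s3^(-1), s2, s3^(-1), s2^(-1), s3
There are 11 generators in this braid word.

11


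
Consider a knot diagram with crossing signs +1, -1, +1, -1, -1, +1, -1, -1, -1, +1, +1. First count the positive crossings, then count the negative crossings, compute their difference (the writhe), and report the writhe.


Step 1: Count positive crossings (+1).
Positive crossings: 5
Step 2: Count negative crossings (-1).
Negative crossings: 6
Step 3: Writhe = (positive) - (negative)
w = 5 - 6 = -1
Step 4: |w| = 1, and w is negative

-1


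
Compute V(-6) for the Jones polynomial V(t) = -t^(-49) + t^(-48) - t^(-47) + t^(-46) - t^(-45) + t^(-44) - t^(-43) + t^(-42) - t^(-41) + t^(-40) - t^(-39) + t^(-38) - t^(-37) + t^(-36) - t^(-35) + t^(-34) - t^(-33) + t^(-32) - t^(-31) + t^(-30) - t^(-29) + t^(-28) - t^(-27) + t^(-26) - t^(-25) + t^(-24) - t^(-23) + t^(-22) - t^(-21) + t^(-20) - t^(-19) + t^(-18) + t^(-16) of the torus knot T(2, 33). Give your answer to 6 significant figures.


Substituting t = -6 into V(t) = -t^(-49) + t^(-48) - t^(-47) + t^(-46) - t^(-45) + t^(-44) - t^(-43) + t^(-42) - t^(-41) + t^(-40) - t^(-39) + t^(-38) - t^(-37) + t^(-36) - t^(-35) + t^(-34) - t^(-33) + t^(-32) - t^(-31) + t^(-30) - t^(-29) + t^(-28) - t^(-27) + t^(-26) - t^(-25) + t^(-24) - t^(-23) + t^(-22) - t^(-21) + t^(-20) - t^(-19) + t^(-18) + t^(-16):
  (-)t^(-49) = 7.42316e-39
  (+)t^(-48) = 4.4539e-38
  (-)t^(-47) = 2.67234e-37
  (+)t^(-46) = 1.6034e-36
  (-)t^(-45) = 9.62041e-36
  (+)t^(-44) = 5.77225e-35
  (-)t^(-43) = 3.46335e-34
  (+)t^(-42) = 2.07801e-33
  (-)t^(-41) = 1.24681e-32
  (+)t^(-40) = 7.48083e-32
  (-)t^(-39) = 4.4885e-31
  (+)t^(-38) = 2.6931e-30
  (-)t^(-37) = 1.61586e-29
  (+)t^(-36) = 9.69516e-29
  (-)t^(-35) = 5.8171e-28
  (+)t^(-34) = 3.49026e-27
  (-)t^(-33) = 2.09415e-26
  (+)t^(-32) = 1.25649e-25
  (-)t^(-31) = 7.53896e-25
  (+)t^(-30) = 4.52337e-24
  (-)t^(-29) = 2.71402e-23
  (+)t^(-28) = 1.62841e-22
  (-)t^(-27) = 9.77049e-22
  (+)t^(-26) = 5.86229e-21
  (-)t^(-25) = 3.51738e-20
  (+)t^(-24) = 2.11043e-19
  (-)t^(-23) = 1.26626e-18
  (+)t^(-22) = 7.59753e-18
  (-)t^(-21) = 4.55852e-17
  (+)t^(-20) = 2.73511e-16
  (-)t^(-19) = 1.64107e-15
  (+)t^(-18) = 9.8464e-15
  (+)t^(-16) = 3.5447e-13
Sum = (7.42316e-39) + (4.4539e-38) + (2.67234e-37) + (1.6034e-36) + (9.62041e-36) + (5.77225e-35) + (3.46335e-34) + (2.07801e-33) + (1.24681e-32) + (7.48083e-32) + (4.4885e-31) + (2.6931e-30) + (1.61586e-29) + (9.69516e-29) + (5.8171e-28) + (3.49026e-27) + (2.09415e-26) + (1.25649e-25) + (7.53896e-25) + (4.52337e-24) + (2.71402e-23) + (1.62841e-22) + (9.77049e-22) + (5.86229e-21) + (3.51738e-20) + (2.11043e-19) + (1.26626e-18) + (7.59753e-18) + (4.55852e-17) + (2.73511e-16) + (1.64107e-15) + (9.8464e-15) + (3.5447e-13)
= 3.662860956e-13
Rounded to 6 significant figures: 3.66286e-13

3.66286e-13


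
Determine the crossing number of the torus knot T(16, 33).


For a torus knot T(p, q) with gcd(p,q)=1,
the crossing number is min(p*(q-1), q*(p-1)).
p*(q-1) = 16*32 = 512
q*(p-1) = 33*15 = 495
min(512, 495) = 495

495


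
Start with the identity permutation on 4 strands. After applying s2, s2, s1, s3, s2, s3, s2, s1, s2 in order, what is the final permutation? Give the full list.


Starting with identity [1, 2, 3, 4].
Apply generators in sequence:
  After s2: [1, 3, 2, 4]
  After s2: [1, 2, 3, 4]
  After s1: [2, 1, 3, 4]
  After s3: [2, 1, 4, 3]
  After s2: [2, 4, 1, 3]
  After s3: [2, 4, 3, 1]
  After s2: [2, 3, 4, 1]
  After s1: [3, 2, 4, 1]
  After s2: [3, 4, 2, 1]
Final permutation: [3, 4, 2, 1]

[3, 4, 2, 1]


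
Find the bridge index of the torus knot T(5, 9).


The bridge number of T(p,q) is min(p,q).
min(5, 9) = 5

5


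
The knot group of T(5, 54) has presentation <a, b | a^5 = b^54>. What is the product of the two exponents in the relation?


The relation is a^5 = b^54.
Product of exponents = 5 * 54
= 270

270


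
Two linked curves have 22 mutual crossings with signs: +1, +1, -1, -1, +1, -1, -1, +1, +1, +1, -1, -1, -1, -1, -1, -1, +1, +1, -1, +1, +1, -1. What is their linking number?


Step 1: Count positive crossings: 10
Step 2: Count negative crossings: 12
Step 3: Sum of signs = 10 - 12 = -2
Step 4: Linking number = sum/2 = -2/2 = -1

-1


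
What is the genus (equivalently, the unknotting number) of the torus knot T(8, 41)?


For a torus knot T(p,q), both the unknotting number and genus equal (p-1)(q-1)/2.
= (8-1)(41-1)/2
= 7*40/2
= 280/2 = 140

140


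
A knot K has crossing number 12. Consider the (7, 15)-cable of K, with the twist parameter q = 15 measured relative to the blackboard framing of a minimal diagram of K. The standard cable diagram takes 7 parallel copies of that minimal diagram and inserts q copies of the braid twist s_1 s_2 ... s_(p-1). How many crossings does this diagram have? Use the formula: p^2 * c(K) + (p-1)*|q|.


Step 1: Each of the c(K) crossings of the companion diagram becomes p*p = p^2 crossings among the p parallel strands, and each of the |q| twists s_1 s_2 ... s_(p-1) adds (p-1) crossings.
  Crossings = p^2 * c(K) + (p-1)*|q|
Step 2: = 7^2 * 12 + (7-1)*15
Step 3: = 49*12 + 6*15
Step 4: = 588 + 90 = 678

678


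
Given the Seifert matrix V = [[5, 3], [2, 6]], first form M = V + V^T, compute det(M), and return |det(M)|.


Step 1: Form V + V^T where V = [[5, 3], [2, 6]]
  V^T = [[5, 2], [3, 6]]
  V + V^T = [[10, 5], [5, 12]]
Step 2: det(V + V^T) = 10*12 - 5*5
  = 120 - 25 = 95
Step 3: Knot determinant = |det(V + V^T)| = |95| = 95

95


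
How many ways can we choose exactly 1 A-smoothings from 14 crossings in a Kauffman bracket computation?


We choose which 1 of 14 crossings get A-smoothings.
C(14, 1) = 14! / (1! * 13!)
= 14

14


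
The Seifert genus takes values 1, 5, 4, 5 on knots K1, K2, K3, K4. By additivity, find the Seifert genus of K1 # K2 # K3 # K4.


The Seifert genus is additive under connected sum.
Seifert genus(K1 # K2 # K3 # K4) = (1) + (5) + (4) + (5)
= 15

15


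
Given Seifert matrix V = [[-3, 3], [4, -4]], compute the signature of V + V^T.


Step 1: V + V^T = [[-6, 7], [7, -8]]
Step 2: trace = -14, det = -1
Step 3: Discriminant = (-14)^2 - 4*(-1) = 200
Step 4: Eigenvalues: 0.0710678, -14.0711
Step 5: Signature = (# positive eigenvalues) - (# negative eigenvalues) = 0

0


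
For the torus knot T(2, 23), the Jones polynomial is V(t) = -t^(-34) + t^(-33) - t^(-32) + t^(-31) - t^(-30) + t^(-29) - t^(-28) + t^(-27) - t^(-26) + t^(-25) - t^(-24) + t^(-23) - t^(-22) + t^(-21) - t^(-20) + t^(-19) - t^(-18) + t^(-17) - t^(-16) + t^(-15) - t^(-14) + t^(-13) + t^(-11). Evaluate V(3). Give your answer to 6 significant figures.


Substituting t = 3 into V(t) = -t^(-34) + t^(-33) - t^(-32) + t^(-31) - t^(-30) + t^(-29) - t^(-28) + t^(-27) - t^(-26) + t^(-25) - t^(-24) + t^(-23) - t^(-22) + t^(-21) - t^(-20) + t^(-19) - t^(-18) + t^(-17) - t^(-16) + t^(-15) - t^(-14) + t^(-13) + t^(-11):
  (-)t^(-34) = -5.99622e-17
  (+)t^(-33) = 1.79887e-16
  (-)t^(-32) = -5.3966e-16
  (+)t^(-31) = 1.61898e-15
  (-)t^(-30) = -4.85694e-15
  (+)t^(-29) = 1.45708e-14
  (-)t^(-28) = -4.37124e-14
  (+)t^(-27) = 1.31137e-13
  (-)t^(-26) = -3.93412e-13
  (+)t^(-25) = 1.18024e-12
  (-)t^(-24) = -3.54071e-12
  (+)t^(-23) = 1.06221e-11
  (-)t^(-22) = -3.18664e-11
  (+)t^(-21) = 9.55991e-11
  (-)t^(-20) = -2.86797e-10
  (+)t^(-19) = 8.60392e-10
  (-)t^(-18) = -2.58117e-09
  (+)t^(-17) = 7.74352e-09
  (-)t^(-16) = -2.32306e-08
  (+)t^(-15) = 6.96917e-08
  (-)t^(-14) = -2.09075e-07
  (+)t^(-13) = 6.27225e-07
  (+)t^(-11) = 5.64503e-06
Sum = (-5.99622e-17) + (1.79887e-16) + (-5.3966e-16) + (1.61898e-15) + (-4.85694e-15) + (1.45708e-14) + (-4.37124e-14) + (1.31137e-13) + (-3.93412e-13) + (1.18024e-12) + (-3.54071e-12) + (1.06221e-11) + (-3.18664e-11) + (9.55991e-11) + (-2.86797e-10) + (8.60392e-10) + (-2.58117e-09) + (7.74352e-09) + (-2.32306e-08) + (6.96917e-08) + (-2.09075e-07) + (6.27225e-07) + (5.64503e-06)
= 6.115448375e-06
Rounded to 6 significant figures: 6.11545e-06

6.11545e-06


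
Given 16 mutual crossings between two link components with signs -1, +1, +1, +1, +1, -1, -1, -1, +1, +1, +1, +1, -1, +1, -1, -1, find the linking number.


Step 1: Count positive crossings: 9
Step 2: Count negative crossings: 7
Step 3: Sum of signs = 9 - 7 = 2
Step 4: Linking number = sum/2 = 2/2 = 1

1


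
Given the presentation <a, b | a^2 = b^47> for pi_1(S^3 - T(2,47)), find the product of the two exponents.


The relation is a^2 = b^47.
Product of exponents = 2 * 47
= 94

94


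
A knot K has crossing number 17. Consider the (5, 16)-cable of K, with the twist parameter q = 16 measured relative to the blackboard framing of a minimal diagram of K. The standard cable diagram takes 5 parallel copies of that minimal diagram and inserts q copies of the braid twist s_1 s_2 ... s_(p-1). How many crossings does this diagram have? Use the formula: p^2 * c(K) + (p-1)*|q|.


Step 1: Each of the c(K) crossings of the companion diagram becomes p*p = p^2 crossings among the p parallel strands, and each of the |q| twists s_1 s_2 ... s_(p-1) adds (p-1) crossings.
  Crossings = p^2 * c(K) + (p-1)*|q|
Step 2: = 5^2 * 17 + (5-1)*16
Step 3: = 25*17 + 4*16
Step 4: = 425 + 64 = 489

489


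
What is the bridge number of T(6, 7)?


The bridge number of T(p,q) is min(p,q).
min(6, 7) = 6

6


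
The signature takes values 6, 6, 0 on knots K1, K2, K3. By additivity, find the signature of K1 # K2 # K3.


The signature is additive under connected sum.
signature(K1 # K2 # K3) = (6) + (6) + (0)
= 12

12


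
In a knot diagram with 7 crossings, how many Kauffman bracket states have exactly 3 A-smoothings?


We choose which 3 of 7 crossings get A-smoothings.
C(7, 3) = 7! / (3! * 4!)
= 35

35


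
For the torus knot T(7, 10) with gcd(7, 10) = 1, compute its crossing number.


For a torus knot T(p, q) with gcd(p,q)=1,
the crossing number is min(p*(q-1), q*(p-1)).
p*(q-1) = 7*9 = 63
q*(p-1) = 10*6 = 60
min(63, 60) = 60

60


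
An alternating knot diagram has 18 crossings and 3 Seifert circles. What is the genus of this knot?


For alternating knots, g = (c - s + 1)/2.
= (18 - 3 + 1)/2
= 16/2 = 8

8


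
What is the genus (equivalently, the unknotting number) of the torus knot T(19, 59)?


For a torus knot T(p,q), both the unknotting number and genus equal (p-1)(q-1)/2.
= (19-1)(59-1)/2
= 18*58/2
= 1044/2 = 522

522


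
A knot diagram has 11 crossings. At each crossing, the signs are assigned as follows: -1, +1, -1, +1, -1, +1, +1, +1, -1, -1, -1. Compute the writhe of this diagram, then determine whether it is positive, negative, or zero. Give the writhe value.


Step 1: Count positive crossings (+1).
Positive crossings: 5
Step 2: Count negative crossings (-1).
Negative crossings: 6
Step 3: Writhe = (positive) - (negative)
w = 5 - 6 = -1
Step 4: |w| = 1, and w is negative

-1


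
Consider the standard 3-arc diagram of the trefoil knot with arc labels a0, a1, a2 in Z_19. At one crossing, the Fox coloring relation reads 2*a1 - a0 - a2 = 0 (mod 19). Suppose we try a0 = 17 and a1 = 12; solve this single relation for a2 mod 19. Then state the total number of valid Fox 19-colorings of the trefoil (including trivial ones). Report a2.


Step 1: Apply the given crossing relation 2*a1 - a0 - a2 = 0 (mod 19).
  a2 = 2*a1 - a0 mod 19
  a2 = 2*12 - 17 mod 19
  a2 = 24 - 17 mod 19
  a2 = 7 mod 19 = 7
Step 2: The trefoil has determinant 3.
  Number of Fox p-colorings (p prime) is p^2 if p = 3, else p.
  Since 19 does not divide 3, only trivial (constant) colorings exist.
  (So the trial a0 = 17, a1 = 12 with a0 != a1 does NOT extend to a valid coloring of the whole trefoil: the other two crossing relations require 3*(a1 - a0) = 0 (mod 19), which fails.)
  Total colorings = 19
Step 3: a2 = 7, total Fox 19-colorings = 19

7


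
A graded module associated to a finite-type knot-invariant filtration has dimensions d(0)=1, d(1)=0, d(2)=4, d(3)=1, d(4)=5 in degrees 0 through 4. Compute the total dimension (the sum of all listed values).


Total dimension = d(0) + d(1) + ... + d(4)
= 1 + 0 + 4 + 1 + 5
= 11

11


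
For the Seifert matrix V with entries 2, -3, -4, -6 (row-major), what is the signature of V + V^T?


Step 1: V + V^T = [[4, -7], [-7, -12]]
Step 2: trace = -8, det = -97
Step 3: Discriminant = (-8)^2 - 4*(-97) = 452
Step 4: Eigenvalues: 6.63015, -14.6301
Step 5: Signature = (# positive eigenvalues) - (# negative eigenvalues) = 0

0


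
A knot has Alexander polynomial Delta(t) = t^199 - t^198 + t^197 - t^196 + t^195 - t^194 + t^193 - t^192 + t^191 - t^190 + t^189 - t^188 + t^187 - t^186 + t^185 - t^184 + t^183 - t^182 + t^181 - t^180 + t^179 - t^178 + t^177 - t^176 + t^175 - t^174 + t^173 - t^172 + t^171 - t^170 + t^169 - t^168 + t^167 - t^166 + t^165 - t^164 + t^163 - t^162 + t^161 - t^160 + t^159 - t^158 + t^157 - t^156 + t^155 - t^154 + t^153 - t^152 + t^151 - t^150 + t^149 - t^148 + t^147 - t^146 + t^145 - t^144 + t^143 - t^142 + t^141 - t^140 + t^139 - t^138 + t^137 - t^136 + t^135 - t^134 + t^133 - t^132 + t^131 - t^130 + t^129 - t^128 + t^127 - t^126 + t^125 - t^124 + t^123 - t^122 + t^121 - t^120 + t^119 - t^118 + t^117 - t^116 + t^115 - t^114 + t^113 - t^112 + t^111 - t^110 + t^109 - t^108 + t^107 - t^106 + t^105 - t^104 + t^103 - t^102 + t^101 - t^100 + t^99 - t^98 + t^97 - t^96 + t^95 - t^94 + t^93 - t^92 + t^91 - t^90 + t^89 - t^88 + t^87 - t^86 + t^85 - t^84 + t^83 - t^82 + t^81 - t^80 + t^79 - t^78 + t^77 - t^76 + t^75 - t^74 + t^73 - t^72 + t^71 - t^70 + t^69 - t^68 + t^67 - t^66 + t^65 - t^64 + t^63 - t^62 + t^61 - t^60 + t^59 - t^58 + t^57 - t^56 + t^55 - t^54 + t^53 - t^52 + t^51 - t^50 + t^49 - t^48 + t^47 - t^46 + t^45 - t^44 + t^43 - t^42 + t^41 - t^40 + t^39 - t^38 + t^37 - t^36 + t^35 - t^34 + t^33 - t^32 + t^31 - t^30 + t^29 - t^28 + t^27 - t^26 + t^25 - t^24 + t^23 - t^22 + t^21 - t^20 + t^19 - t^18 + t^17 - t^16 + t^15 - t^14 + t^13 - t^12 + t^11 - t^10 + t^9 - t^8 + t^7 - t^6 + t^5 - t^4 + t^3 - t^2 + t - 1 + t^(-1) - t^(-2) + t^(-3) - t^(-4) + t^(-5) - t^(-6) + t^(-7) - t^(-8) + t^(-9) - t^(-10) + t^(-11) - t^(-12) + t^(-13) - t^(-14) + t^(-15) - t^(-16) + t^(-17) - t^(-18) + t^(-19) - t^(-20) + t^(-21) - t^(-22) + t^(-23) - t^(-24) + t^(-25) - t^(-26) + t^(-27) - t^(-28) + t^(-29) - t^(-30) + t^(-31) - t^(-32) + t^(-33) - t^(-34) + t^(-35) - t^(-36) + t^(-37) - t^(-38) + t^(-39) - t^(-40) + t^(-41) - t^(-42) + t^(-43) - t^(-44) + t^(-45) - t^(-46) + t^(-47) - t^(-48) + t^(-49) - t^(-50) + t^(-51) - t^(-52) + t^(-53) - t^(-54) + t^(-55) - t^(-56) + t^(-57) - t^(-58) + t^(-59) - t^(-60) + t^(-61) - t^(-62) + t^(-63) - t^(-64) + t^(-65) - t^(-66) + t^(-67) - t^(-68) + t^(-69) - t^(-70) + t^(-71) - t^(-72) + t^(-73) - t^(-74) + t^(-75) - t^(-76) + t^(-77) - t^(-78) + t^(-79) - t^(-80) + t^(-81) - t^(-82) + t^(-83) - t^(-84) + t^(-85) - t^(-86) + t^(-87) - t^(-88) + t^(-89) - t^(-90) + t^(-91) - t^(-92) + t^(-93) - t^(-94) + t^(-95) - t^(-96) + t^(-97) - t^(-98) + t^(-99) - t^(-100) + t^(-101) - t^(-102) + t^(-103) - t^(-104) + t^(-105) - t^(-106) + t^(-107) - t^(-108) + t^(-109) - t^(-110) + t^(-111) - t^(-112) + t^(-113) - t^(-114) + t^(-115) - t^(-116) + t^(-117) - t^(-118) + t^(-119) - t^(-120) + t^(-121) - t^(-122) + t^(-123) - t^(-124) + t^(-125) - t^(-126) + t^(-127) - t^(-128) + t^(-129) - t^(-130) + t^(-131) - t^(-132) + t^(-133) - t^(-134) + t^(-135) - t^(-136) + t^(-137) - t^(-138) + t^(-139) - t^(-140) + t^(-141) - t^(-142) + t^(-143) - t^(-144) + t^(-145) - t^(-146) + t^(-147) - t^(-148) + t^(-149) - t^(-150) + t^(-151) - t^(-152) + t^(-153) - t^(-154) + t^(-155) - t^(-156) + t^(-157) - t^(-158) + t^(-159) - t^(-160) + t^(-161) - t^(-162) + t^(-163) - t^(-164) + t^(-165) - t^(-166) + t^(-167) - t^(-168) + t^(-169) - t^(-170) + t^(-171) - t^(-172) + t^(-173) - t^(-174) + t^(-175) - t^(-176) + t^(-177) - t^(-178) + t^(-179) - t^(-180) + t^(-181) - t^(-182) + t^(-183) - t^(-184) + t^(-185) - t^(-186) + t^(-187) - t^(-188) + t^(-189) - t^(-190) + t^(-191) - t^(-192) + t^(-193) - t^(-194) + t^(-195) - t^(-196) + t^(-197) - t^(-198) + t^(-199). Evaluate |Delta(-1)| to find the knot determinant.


Step 1: The polynomial has 399 terms with alternating signs, exponents from 199 down to -199.
Step 2: Substitute t = -1. The i-th term has coefficient (-1)^i and exponent (m-i),
  so its value is (-1)^i * (-1)^(m-i) = (-1)^m = -1 for every i.
Step 3: All 399 terms equal -1, so Delta(-1) = 399 * (-1) = -399
Step 4: |Delta(-1)| = 399

399


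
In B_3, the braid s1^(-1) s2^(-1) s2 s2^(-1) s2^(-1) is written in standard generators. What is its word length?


The word length counts the number of generators (including inverses).
Listing each generator: s1^(-1), s2^(-1), s2, s2^(-1), s2^(-1)
There are 5 generators in this braid word.

5


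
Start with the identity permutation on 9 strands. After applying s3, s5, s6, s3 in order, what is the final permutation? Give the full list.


Starting with identity [1, 2, 3, 4, 5, 6, 7, 8, 9].
Apply generators in sequence:
  After s3: [1, 2, 4, 3, 5, 6, 7, 8, 9]
  After s5: [1, 2, 4, 3, 6, 5, 7, 8, 9]
  After s6: [1, 2, 4, 3, 6, 7, 5, 8, 9]
  After s3: [1, 2, 3, 4, 6, 7, 5, 8, 9]
Final permutation: [1, 2, 3, 4, 6, 7, 5, 8, 9]

[1, 2, 3, 4, 6, 7, 5, 8, 9]


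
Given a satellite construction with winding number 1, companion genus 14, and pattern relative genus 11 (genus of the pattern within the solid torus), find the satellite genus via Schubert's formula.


Schubert: g(satellite) = g_rel(pattern) + |winding| * g(companion),
where g_rel(pattern) is the genus of the pattern relative to the solid torus.
= 11 + 1 * 14
= 11 + 14 = 25

25


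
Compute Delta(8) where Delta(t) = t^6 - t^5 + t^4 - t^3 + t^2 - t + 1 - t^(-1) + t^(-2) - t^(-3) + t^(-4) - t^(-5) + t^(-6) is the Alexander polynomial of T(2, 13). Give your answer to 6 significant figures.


Substituting t = 8 into Delta(t) = t^6 - t^5 + t^4 - t^3 + t^2 - t + 1 - t^(-1) + t^(-2) - t^(-3) + t^(-4) - t^(-5) + t^(-6):
Term values: (262144) + (-32768) + (4096) + (-512) + (64) + (-8) + (1) + (-0.125) + (0.015625) + (-0.00195312) + (0.000244141) + (-3.05176e-05) + (3.8147e-06)
Sum = 233016.8889
Rounded to 6 significant figures: 233017

233017


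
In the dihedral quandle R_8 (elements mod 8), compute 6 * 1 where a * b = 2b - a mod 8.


6 * 1 = 2*1 - 6 mod 8
= 2 - 6 mod 8
= -4 mod 8 = 4

4


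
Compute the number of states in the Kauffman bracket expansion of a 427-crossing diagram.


Each crossing contributes 2 choices (A-smoothing or B-smoothing).
Total states = 2^427 = 346583711765101857447301773017885462929554634421977071896309947576827663475703202879996800763017447262173901370175446478621769728

346583711765101857447301773017885462929554634421977071896309947576827663475703202879996800763017447262173901370175446478621769728


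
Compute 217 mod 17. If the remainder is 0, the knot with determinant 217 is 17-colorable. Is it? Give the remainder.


Step 1: A knot is p-colorable if and only if p divides its determinant.
Step 2: Compute 217 mod 17.
217 = 12 * 17 + 13
Step 3: 217 mod 17 = 13
Step 4: The knot is 17-colorable: no

13


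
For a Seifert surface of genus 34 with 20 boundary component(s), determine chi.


chi = 2 - 2g - b
= 2 - 2*34 - 20
= 2 - 68 - 20 = -86

-86


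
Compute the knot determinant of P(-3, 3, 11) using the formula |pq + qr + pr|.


Step 1: Compute pq + qr + pr.
pq = (-3)*3 = -9
qr = 3*11 = 33
pr = (-3)*11 = -33
pq + qr + pr = -9 + 33 + (-33) = -9
Step 2: Take absolute value.
det(P(-3,3,11)) = |-9| = 9

9


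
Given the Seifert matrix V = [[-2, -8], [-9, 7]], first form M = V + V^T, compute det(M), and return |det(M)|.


Step 1: Form V + V^T where V = [[-2, -8], [-9, 7]]
  V^T = [[-2, -9], [-8, 7]]
  V + V^T = [[-4, -17], [-17, 14]]
Step 2: det(V + V^T) = (-4)*14 - (-17)*(-17)
  = -56 - 289 = -345
Step 3: Knot determinant = |det(V + V^T)| = |-345| = 345

345


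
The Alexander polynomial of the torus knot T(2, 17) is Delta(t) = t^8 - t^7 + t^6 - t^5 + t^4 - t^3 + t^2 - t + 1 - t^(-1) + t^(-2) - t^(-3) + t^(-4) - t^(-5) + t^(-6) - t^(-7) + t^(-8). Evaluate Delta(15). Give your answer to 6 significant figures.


Substituting t = 15 into Delta(t) = t^8 - t^7 + t^6 - t^5 + t^4 - t^3 + t^2 - t + 1 - t^(-1) + t^(-2) - t^(-3) + t^(-4) - t^(-5) + t^(-6) - t^(-7) + t^(-8):
Term values: (2562890625) + (-170859375) + (11390625) + (-759375) + (50625) + (-3375) + (225) + (-15) + (1) + (-0.0666667) + (0.00444444) + (-0.000296296) + (1.97531e-05) + (-1.31687e-06) + (8.77915e-08) + (-5.85277e-09) + (3.90184e-10)
Sum = 2402709961
Rounded to 6 significant figures: 2.40271e+09

2.40271e+09


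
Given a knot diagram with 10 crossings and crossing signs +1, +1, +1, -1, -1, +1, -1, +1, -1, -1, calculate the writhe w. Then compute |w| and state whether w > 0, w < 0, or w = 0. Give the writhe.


Step 1: Count positive crossings (+1).
Positive crossings: 5
Step 2: Count negative crossings (-1).
Negative crossings: 5
Step 3: Writhe = (positive) - (negative)
w = 5 - 5 = 0
Step 4: |w| = 0, and w is zero

0


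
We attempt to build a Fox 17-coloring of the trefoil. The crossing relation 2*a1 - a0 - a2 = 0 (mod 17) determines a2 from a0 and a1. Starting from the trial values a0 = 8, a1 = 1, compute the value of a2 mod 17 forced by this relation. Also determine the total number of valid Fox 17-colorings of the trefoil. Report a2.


Step 1: Apply the given crossing relation 2*a1 - a0 - a2 = 0 (mod 17).
  a2 = 2*a1 - a0 mod 17
  a2 = 2*1 - 8 mod 17
  a2 = 2 - 8 mod 17
  a2 = -6 mod 17 = 11
Step 2: The trefoil has determinant 3.
  Number of Fox p-colorings (p prime) is p^2 if p = 3, else p.
  Since 17 does not divide 3, only trivial (constant) colorings exist.
  (So the trial a0 = 8, a1 = 1 with a0 != a1 does NOT extend to a valid coloring of the whole trefoil: the other two crossing relations require 3*(a1 - a0) = 0 (mod 17), which fails.)
  Total colorings = 17
Step 3: a2 = 11, total Fox 17-colorings = 17

11


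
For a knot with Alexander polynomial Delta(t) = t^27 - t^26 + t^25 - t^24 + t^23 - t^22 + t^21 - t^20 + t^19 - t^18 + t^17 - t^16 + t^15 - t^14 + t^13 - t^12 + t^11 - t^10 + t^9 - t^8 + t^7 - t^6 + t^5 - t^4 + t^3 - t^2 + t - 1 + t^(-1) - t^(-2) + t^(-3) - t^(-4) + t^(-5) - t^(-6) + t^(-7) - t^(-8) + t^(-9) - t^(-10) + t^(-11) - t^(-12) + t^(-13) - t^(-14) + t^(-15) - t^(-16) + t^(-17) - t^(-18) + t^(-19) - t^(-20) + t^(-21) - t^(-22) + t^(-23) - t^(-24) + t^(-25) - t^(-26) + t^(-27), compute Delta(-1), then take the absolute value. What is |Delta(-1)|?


Step 1: The polynomial has 55 terms with alternating signs, exponents from 27 down to -27.
Step 2: Substitute t = -1. The i-th term has coefficient (-1)^i and exponent (m-i),
  so its value is (-1)^i * (-1)^(m-i) = (-1)^m = -1 for every i.
Step 3: All 55 terms equal -1, so Delta(-1) = 55 * (-1) = -55
Step 4: |Delta(-1)| = 55

55


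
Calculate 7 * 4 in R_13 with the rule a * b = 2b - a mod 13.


7 * 4 = 2*4 - 7 mod 13
= 8 - 7 mod 13
= 1 mod 13 = 1

1


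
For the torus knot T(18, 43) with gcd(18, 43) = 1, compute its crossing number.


For a torus knot T(p, q) with gcd(p,q)=1,
the crossing number is min(p*(q-1), q*(p-1)).
p*(q-1) = 18*42 = 756
q*(p-1) = 43*17 = 731
min(756, 731) = 731

731


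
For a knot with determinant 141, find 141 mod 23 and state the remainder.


Step 1: A knot is p-colorable if and only if p divides its determinant.
Step 2: Compute 141 mod 23.
141 = 6 * 23 + 3
Step 3: 141 mod 23 = 3
Step 4: The knot is 23-colorable: no

3


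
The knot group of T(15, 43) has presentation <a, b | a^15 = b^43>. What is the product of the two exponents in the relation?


The relation is a^15 = b^43.
Product of exponents = 15 * 43
= 645

645


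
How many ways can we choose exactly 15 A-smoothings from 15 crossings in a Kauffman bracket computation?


We choose which 15 of 15 crossings get A-smoothings.
C(15, 15) = 15! / (15! * 0!)
= 1

1


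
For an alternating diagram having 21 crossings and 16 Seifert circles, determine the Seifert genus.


For alternating knots, g = (c - s + 1)/2.
= (21 - 16 + 1)/2
= 6/2 = 3

3


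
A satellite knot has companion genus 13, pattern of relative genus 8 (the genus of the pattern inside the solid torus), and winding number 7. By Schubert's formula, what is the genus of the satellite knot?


Schubert: g(satellite) = g_rel(pattern) + |winding| * g(companion),
where g_rel(pattern) is the genus of the pattern relative to the solid torus.
= 8 + 7 * 13
= 8 + 91 = 99

99


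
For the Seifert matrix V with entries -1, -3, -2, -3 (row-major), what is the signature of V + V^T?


Step 1: V + V^T = [[-2, -5], [-5, -6]]
Step 2: trace = -8, det = -13
Step 3: Discriminant = (-8)^2 - 4*(-13) = 116
Step 4: Eigenvalues: 1.38516, -9.38516
Step 5: Signature = (# positive eigenvalues) - (# negative eigenvalues) = 0

0


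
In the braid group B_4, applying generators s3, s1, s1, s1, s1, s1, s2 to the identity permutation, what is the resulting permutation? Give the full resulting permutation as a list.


Starting with identity [1, 2, 3, 4].
Apply generators in sequence:
  After s3: [1, 2, 4, 3]
  After s1: [2, 1, 4, 3]
  After s1: [1, 2, 4, 3]
  After s1: [2, 1, 4, 3]
  After s1: [1, 2, 4, 3]
  After s1: [2, 1, 4, 3]
  After s2: [2, 4, 1, 3]
Final permutation: [2, 4, 1, 3]

[2, 4, 1, 3]


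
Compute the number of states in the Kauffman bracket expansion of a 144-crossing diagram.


Each crossing contributes 2 choices (A-smoothing or B-smoothing).
Total states = 2^144 = 22300745198530623141535718272648361505980416

22300745198530623141535718272648361505980416


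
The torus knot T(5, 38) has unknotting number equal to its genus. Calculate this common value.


For a torus knot T(p,q), both the unknotting number and genus equal (p-1)(q-1)/2.
= (5-1)(38-1)/2
= 4*37/2
= 148/2 = 74

74


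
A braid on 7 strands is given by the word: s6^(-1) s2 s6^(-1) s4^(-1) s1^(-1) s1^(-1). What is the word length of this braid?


The word length counts the number of generators (including inverses).
Listing each generator: s6^(-1), s2, s6^(-1), s4^(-1), s1^(-1), s1^(-1)
There are 6 generators in this braid word.

6


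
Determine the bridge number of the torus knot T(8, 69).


The bridge number of T(p,q) is min(p,q).
min(8, 69) = 8

8


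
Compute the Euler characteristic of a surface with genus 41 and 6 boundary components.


chi = 2 - 2g - b
= 2 - 2*41 - 6
= 2 - 82 - 6 = -86

-86


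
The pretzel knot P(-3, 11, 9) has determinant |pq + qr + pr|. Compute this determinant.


Step 1: Compute pq + qr + pr.
pq = (-3)*11 = -33
qr = 11*9 = 99
pr = (-3)*9 = -27
pq + qr + pr = -33 + 99 + (-27) = 39
Step 2: Take absolute value.
det(P(-3,11,9)) = |39| = 39

39


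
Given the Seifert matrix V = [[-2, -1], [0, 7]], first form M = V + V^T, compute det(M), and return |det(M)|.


Step 1: Form V + V^T where V = [[-2, -1], [0, 7]]
  V^T = [[-2, 0], [-1, 7]]
  V + V^T = [[-4, -1], [-1, 14]]
Step 2: det(V + V^T) = (-4)*14 - (-1)*(-1)
  = -56 - 1 = -57
Step 3: Knot determinant = |det(V + V^T)| = |-57| = 57

57


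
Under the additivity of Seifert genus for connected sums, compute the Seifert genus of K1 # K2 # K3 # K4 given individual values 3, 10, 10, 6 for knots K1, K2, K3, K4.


The Seifert genus is additive under connected sum.
Seifert genus(K1 # K2 # K3 # K4) = (3) + (10) + (10) + (6)
= 29

29


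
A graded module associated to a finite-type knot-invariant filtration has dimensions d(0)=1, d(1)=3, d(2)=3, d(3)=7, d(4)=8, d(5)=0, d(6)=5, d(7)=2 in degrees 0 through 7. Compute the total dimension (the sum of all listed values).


Total dimension = d(0) + d(1) + ... + d(7)
= 1 + 3 + 3 + 7 + 8 + 0 + 5 + 2
= 29

29


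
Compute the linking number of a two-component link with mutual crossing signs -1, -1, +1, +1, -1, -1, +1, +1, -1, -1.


Step 1: Count positive crossings: 4
Step 2: Count negative crossings: 6
Step 3: Sum of signs = 4 - 6 = -2
Step 4: Linking number = sum/2 = -2/2 = -1

-1


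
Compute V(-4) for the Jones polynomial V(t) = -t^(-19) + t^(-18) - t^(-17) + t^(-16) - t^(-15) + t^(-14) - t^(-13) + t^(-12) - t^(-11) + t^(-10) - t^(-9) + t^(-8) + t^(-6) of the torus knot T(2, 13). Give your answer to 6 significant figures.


Substituting t = -4 into V(t) = -t^(-19) + t^(-18) - t^(-17) + t^(-16) - t^(-15) + t^(-14) - t^(-13) + t^(-12) - t^(-11) + t^(-10) - t^(-9) + t^(-8) + t^(-6):
  (-)t^(-19) = 3.63798e-12
  (+)t^(-18) = 1.45519e-11
  (-)t^(-17) = 5.82077e-11
  (+)t^(-16) = 2.32831e-10
  (-)t^(-15) = 9.31323e-10
  (+)t^(-14) = 3.72529e-09
  (-)t^(-13) = 1.49012e-08
  (+)t^(-12) = 5.96046e-08
  (-)t^(-11) = 2.38419e-07
  (+)t^(-10) = 9.53674e-07
  (-)t^(-9) = 3.8147e-06
  (+)t^(-8) = 1.52588e-05
  (+)t^(-6) = 0.000244141
Sum = (3.63798e-12) + (1.45519e-11) + (5.82077e-11) + (2.32831e-10) + (9.31323e-10) + (3.72529e-09) + (1.49012e-08) + (5.96046e-08) + (2.38419e-07) + (9.53674e-07) + (3.8147e-06) + (1.52588e-05) + (0.000244141)
= 0.0002644856759
Rounded to 6 significant figures: 0.000264486

0.000264486


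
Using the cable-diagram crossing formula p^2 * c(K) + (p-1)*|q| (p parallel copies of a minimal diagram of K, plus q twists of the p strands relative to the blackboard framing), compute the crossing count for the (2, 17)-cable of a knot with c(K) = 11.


Step 1: Each of the c(K) crossings of the companion diagram becomes p*p = p^2 crossings among the p parallel strands, and each of the |q| twists s_1 s_2 ... s_(p-1) adds (p-1) crossings.
  Crossings = p^2 * c(K) + (p-1)*|q|
Step 2: = 2^2 * 11 + (2-1)*17
Step 3: = 4*11 + 1*17
Step 4: = 44 + 17 = 61

61


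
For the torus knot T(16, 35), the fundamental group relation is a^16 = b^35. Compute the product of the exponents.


The relation is a^16 = b^35.
Product of exponents = 16 * 35
= 560

560


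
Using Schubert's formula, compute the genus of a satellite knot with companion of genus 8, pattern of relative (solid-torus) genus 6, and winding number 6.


Schubert: g(satellite) = g_rel(pattern) + |winding| * g(companion),
where g_rel(pattern) is the genus of the pattern relative to the solid torus.
= 6 + 6 * 8
= 6 + 48 = 54

54


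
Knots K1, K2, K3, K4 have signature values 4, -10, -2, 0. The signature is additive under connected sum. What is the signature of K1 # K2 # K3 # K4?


The signature is additive under connected sum.
signature(K1 # K2 # K3 # K4) = (4) + (-10) + (-2) + (0)
= -8

-8


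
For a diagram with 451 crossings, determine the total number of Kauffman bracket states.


Each crossing contributes 2 choices (A-smoothing or B-smoothing).
Total states = 2^451 = 5814709794364855124394590463104036274829130885498544482251921593445114304907183386609528405710108524486100172850129423468276813028917248

5814709794364855124394590463104036274829130885498544482251921593445114304907183386609528405710108524486100172850129423468276813028917248


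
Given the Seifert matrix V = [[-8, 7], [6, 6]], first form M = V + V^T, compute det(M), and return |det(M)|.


Step 1: Form V + V^T where V = [[-8, 7], [6, 6]]
  V^T = [[-8, 6], [7, 6]]
  V + V^T = [[-16, 13], [13, 12]]
Step 2: det(V + V^T) = (-16)*12 - 13*13
  = -192 - 169 = -361
Step 3: Knot determinant = |det(V + V^T)| = |-361| = 361

361


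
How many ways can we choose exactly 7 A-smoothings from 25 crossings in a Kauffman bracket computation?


We choose which 7 of 25 crossings get A-smoothings.
C(25, 7) = 25! / (7! * 18!)
= 480700

480700


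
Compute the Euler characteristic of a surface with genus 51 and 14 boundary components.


chi = 2 - 2g - b
= 2 - 2*51 - 14
= 2 - 102 - 14 = -114

-114


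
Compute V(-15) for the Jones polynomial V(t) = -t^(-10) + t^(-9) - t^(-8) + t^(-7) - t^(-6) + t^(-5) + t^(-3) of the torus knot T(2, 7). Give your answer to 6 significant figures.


Substituting t = -15 into V(t) = -t^(-10) + t^(-9) - t^(-8) + t^(-7) - t^(-6) + t^(-5) + t^(-3):
  (-)t^(-10) = -1.73415e-12
  (+)t^(-9) = -2.60123e-11
  (-)t^(-8) = -3.90184e-10
  (+)t^(-7) = -5.85277e-09
  (-)t^(-6) = -8.77915e-08
  (+)t^(-5) = -1.31687e-06
  (+)t^(-3) = -0.000296296
Sum = (-1.73415e-12) + (-2.60123e-11) + (-3.90184e-10) + (-5.85277e-09) + (-8.77915e-08) + (-1.31687e-06) + (-0.000296296)
= -0.0002977072309
Rounded to 6 significant figures: -0.000297707

-0.000297707


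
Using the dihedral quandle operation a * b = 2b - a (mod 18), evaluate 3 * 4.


3 * 4 = 2*4 - 3 mod 18
= 8 - 3 mod 18
= 5 mod 18 = 5

5


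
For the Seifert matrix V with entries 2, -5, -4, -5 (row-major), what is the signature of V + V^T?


Step 1: V + V^T = [[4, -9], [-9, -10]]
Step 2: trace = -6, det = -121
Step 3: Discriminant = (-6)^2 - 4*(-121) = 520
Step 4: Eigenvalues: 8.40175, -14.4018
Step 5: Signature = (# positive eigenvalues) - (# negative eigenvalues) = 0

0


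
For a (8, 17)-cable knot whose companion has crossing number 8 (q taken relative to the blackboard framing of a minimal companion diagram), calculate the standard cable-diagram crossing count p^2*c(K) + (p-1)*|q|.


Step 1: Each of the c(K) crossings of the companion diagram becomes p*p = p^2 crossings among the p parallel strands, and each of the |q| twists s_1 s_2 ... s_(p-1) adds (p-1) crossings.
  Crossings = p^2 * c(K) + (p-1)*|q|
Step 2: = 8^2 * 8 + (8-1)*17
Step 3: = 64*8 + 7*17
Step 4: = 512 + 119 = 631

631


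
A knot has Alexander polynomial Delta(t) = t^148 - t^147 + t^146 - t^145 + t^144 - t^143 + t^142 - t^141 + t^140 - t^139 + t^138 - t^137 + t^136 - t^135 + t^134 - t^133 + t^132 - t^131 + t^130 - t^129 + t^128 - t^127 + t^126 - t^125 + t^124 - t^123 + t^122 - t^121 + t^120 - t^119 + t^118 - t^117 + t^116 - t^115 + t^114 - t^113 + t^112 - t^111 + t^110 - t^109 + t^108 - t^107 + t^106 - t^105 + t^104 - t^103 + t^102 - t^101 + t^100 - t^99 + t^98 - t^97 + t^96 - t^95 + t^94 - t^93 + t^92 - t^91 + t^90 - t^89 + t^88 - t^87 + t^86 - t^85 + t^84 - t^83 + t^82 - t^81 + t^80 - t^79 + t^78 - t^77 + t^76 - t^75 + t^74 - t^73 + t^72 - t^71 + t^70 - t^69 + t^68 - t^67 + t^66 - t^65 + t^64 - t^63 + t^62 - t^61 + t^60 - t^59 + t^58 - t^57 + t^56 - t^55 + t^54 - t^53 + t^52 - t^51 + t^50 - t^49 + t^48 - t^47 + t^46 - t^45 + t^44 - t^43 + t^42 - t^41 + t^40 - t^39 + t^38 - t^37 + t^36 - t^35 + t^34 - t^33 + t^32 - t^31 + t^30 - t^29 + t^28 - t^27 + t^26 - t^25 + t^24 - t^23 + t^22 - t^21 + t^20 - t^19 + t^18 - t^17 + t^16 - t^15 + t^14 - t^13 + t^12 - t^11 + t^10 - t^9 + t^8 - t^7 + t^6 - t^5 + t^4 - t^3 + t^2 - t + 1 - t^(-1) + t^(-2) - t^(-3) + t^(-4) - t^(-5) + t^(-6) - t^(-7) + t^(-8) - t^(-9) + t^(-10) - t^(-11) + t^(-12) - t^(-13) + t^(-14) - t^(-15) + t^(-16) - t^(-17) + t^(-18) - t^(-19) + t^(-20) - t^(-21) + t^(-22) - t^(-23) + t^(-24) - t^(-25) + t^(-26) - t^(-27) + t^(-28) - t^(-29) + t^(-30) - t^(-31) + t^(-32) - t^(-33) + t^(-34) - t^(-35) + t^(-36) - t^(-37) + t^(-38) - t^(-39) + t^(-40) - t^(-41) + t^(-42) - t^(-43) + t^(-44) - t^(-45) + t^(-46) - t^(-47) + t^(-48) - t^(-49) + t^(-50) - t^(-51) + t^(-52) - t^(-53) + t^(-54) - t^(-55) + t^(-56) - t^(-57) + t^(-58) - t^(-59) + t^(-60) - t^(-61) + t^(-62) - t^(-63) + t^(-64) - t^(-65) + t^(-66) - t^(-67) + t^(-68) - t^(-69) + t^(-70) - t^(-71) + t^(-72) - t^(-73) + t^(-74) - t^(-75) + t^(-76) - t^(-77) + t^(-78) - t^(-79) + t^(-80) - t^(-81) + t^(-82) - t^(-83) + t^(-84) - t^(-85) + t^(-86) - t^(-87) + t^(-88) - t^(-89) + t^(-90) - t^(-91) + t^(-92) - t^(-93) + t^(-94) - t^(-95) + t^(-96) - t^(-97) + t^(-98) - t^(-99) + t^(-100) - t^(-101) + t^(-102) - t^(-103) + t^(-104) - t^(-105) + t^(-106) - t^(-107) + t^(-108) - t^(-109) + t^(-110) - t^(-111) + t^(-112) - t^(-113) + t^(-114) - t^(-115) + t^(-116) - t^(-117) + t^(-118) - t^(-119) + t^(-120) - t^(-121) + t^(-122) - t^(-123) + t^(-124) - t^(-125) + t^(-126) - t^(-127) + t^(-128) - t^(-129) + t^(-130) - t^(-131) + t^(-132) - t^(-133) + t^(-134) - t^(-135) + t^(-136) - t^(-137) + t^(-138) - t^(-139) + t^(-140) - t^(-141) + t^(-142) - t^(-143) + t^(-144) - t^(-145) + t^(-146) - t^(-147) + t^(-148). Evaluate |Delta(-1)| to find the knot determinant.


Step 1: The polynomial has 297 terms with alternating signs, exponents from 148 down to -148.
Step 2: Substitute t = -1. The i-th term has coefficient (-1)^i and exponent (m-i),
  so its value is (-1)^i * (-1)^(m-i) = (-1)^m = 1 for every i.
Step 3: All 297 terms equal 1, so Delta(-1) = 297 * (1) = 297
Step 4: |Delta(-1)| = 297

297


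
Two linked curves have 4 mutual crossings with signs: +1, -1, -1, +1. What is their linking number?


Step 1: Count positive crossings: 2
Step 2: Count negative crossings: 2
Step 3: Sum of signs = 2 - 2 = 0
Step 4: Linking number = sum/2 = 0/2 = 0

0


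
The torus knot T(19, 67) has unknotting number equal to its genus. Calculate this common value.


For a torus knot T(p,q), both the unknotting number and genus equal (p-1)(q-1)/2.
= (19-1)(67-1)/2
= 18*66/2
= 1188/2 = 594

594


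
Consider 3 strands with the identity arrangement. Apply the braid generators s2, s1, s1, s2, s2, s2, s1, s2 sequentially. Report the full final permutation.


Starting with identity [1, 2, 3].
Apply generators in sequence:
  After s2: [1, 3, 2]
  After s1: [3, 1, 2]
  After s1: [1, 3, 2]
  After s2: [1, 2, 3]
  After s2: [1, 3, 2]
  After s2: [1, 2, 3]
  After s1: [2, 1, 3]
  After s2: [2, 3, 1]
Final permutation: [2, 3, 1]

[2, 3, 1]


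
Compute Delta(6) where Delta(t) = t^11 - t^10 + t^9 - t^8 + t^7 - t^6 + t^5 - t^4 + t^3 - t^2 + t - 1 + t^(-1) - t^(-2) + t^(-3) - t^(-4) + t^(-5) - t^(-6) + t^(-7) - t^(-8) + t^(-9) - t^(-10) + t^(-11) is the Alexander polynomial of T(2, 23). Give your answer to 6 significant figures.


Substituting t = 6 into Delta(t) = t^11 - t^10 + t^9 - t^8 + t^7 - t^6 + t^5 - t^4 + t^3 - t^2 + t - 1 + t^(-1) - t^(-2) + t^(-3) - t^(-4) + t^(-5) - t^(-6) + t^(-7) - t^(-8) + t^(-9) - t^(-10) + t^(-11):
Term values: (362797056) + (-60466176) + (10077696) + (-1679616) + (279936) + (-46656) + (7776) + (-1296) + (216) + (-36) + (6) + (-1) + (0.166667) + (-0.0277778) + (0.00462963) + (-0.000771605) + (0.000128601) + (-2.14335e-05) + (3.57225e-06) + (-5.95374e-07) + (9.9229e-08) + (-1.65382e-08) + (2.75636e-09)
Sum = 310968905.1
Rounded to 6 significant figures: 3.10969e+08

3.10969e+08


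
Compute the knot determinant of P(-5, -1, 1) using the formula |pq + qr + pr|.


Step 1: Compute pq + qr + pr.
pq = (-5)*(-1) = 5
qr = (-1)*1 = -1
pr = (-5)*1 = -5
pq + qr + pr = 5 + (-1) + (-5) = -1
Step 2: Take absolute value.
det(P(-5,-1,1)) = |-1| = 1

1


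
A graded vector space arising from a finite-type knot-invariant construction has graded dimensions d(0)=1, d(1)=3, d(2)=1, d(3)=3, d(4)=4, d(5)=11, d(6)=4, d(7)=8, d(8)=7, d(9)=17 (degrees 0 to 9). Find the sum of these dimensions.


Total dimension = d(0) + d(1) + ... + d(9)
= 1 + 3 + 1 + 3 + 4 + 11 + 4 + 8 + 7 + 17
= 59

59


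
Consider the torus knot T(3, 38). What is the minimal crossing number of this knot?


For a torus knot T(p, q) with gcd(p,q)=1,
the crossing number is min(p*(q-1), q*(p-1)).
p*(q-1) = 3*37 = 111
q*(p-1) = 38*2 = 76
min(111, 76) = 76

76


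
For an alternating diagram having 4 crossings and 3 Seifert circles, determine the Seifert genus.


For alternating knots, g = (c - s + 1)/2.
= (4 - 3 + 1)/2
= 2/2 = 1

1


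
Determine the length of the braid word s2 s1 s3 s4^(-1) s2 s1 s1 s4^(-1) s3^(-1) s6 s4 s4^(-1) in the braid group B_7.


The word length counts the number of generators (including inverses).
Listing each generator: s2, s1, s3, s4^(-1), s2, s1, s1, s4^(-1), s3^(-1), s6, s4, s4^(-1)
There are 12 generators in this braid word.

12
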